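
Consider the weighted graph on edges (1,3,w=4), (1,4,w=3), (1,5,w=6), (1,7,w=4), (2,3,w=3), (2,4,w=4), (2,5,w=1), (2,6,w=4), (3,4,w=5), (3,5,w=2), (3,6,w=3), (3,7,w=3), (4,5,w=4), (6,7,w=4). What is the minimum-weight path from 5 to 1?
6 (path: 5 -> 1; weights 6 = 6)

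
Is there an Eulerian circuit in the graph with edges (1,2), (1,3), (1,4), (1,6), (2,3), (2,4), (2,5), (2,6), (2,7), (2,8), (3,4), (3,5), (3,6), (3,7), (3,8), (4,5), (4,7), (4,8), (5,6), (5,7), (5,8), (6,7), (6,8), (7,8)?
No (2 vertices have odd degree: {2, 3}; Eulerian circuit requires 0)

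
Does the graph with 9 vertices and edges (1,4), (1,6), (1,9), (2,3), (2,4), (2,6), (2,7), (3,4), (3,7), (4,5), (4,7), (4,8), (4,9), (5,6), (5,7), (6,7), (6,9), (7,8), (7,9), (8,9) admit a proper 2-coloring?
No (odd cycle of length 3: 4 -> 1 -> 9 -> 4)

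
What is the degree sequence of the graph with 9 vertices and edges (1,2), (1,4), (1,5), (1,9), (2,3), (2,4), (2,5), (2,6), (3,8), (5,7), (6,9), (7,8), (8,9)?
[5, 4, 3, 3, 3, 2, 2, 2, 2] (degrees: deg(1)=4, deg(2)=5, deg(3)=2, deg(4)=2, deg(5)=3, deg(6)=2, deg(7)=2, deg(8)=3, deg(9)=3)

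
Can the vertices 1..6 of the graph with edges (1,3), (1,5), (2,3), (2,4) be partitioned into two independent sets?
Yes. Partition: {1, 2, 6}, {3, 4, 5}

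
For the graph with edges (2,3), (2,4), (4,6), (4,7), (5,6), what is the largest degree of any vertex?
3 (attained at vertex 4)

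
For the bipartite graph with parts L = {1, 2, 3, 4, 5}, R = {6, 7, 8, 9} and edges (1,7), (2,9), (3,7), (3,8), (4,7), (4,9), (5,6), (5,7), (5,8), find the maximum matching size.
4 (matching: (1,7), (2,9), (3,8), (5,6); upper bound min(|L|,|R|) = min(5,4) = 4)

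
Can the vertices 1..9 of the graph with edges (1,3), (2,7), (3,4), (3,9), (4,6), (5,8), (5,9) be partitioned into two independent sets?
Yes. Partition: {1, 2, 4, 8, 9}, {3, 5, 6, 7}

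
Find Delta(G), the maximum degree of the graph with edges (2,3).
1 (attained at vertices 2, 3)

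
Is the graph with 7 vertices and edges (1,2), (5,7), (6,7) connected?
No, it has 4 components: {1, 2}, {3}, {4}, {5, 6, 7}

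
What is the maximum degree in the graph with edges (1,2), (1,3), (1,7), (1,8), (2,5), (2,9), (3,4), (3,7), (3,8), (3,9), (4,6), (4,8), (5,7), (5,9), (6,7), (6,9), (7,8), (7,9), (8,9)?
6 (attained at vertices 7, 9)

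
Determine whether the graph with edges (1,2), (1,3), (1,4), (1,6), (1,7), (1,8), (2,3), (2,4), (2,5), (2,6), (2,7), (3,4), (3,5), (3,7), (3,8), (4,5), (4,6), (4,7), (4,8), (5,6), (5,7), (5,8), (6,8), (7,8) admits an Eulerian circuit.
No (2 vertices have odd degree: {4, 6}; Eulerian circuit requires 0)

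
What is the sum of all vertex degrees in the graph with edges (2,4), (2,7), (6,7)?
6 (handshake: sum of degrees = 2|E| = 2 x 3 = 6)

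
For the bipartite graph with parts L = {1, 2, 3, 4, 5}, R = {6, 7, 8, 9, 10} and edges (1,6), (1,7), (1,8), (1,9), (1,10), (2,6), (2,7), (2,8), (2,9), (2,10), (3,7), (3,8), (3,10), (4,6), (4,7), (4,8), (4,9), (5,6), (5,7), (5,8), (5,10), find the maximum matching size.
5 (matching: (1,10), (2,9), (3,8), (4,7), (5,6); upper bound min(|L|,|R|) = min(5,5) = 5)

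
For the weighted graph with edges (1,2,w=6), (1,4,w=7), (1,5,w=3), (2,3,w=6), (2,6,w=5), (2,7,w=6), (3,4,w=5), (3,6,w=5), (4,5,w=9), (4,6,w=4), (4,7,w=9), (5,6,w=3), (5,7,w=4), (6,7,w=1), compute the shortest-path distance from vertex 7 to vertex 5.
4 (path: 7 -> 5; weights 4 = 4)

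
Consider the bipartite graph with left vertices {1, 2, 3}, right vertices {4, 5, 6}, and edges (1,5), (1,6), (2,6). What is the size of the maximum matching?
2 (matching: (1,5), (2,6); upper bound min(|L|,|R|) = min(3,3) = 3)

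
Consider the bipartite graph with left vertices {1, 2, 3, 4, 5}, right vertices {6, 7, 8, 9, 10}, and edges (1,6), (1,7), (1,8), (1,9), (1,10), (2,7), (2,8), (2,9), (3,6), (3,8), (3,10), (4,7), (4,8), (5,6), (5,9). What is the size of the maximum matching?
5 (matching: (1,10), (2,9), (3,8), (4,7), (5,6); upper bound min(|L|,|R|) = min(5,5) = 5)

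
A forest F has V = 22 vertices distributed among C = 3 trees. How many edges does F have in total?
19 (Each of the 3 component trees on V_i vertices has V_i - 1 edges; summing gives V - C = 22 - 3 = 19)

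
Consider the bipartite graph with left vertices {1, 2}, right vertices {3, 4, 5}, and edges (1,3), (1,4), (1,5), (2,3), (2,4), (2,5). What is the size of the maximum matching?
2 (matching: (1,5), (2,4); upper bound min(|L|,|R|) = min(2,3) = 2)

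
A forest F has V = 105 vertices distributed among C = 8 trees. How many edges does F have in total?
97 (Each of the 8 component trees on V_i vertices has V_i - 1 edges; summing gives V - C = 105 - 8 = 97)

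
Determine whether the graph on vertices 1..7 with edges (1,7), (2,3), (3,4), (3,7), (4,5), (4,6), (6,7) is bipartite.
Yes. Partition: {1, 3, 5, 6}, {2, 4, 7}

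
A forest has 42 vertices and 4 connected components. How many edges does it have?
38 (Each of the 4 component trees on V_i vertices has V_i - 1 edges; summing gives V - C = 42 - 4 = 38)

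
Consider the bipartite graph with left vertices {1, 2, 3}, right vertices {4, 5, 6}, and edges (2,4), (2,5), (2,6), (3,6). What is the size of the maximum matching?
2 (matching: (2,5), (3,6); upper bound min(|L|,|R|) = min(3,3) = 3)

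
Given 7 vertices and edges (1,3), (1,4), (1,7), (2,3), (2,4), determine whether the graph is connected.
No, it has 3 components: {1, 2, 3, 4, 7}, {5}, {6}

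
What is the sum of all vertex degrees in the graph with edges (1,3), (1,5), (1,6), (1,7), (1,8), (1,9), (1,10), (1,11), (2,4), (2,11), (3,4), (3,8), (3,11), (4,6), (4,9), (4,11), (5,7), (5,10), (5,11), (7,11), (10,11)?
42 (handshake: sum of degrees = 2|E| = 2 x 21 = 42)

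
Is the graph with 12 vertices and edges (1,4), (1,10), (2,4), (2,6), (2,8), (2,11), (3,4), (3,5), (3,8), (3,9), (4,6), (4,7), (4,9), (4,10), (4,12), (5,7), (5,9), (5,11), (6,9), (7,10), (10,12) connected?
Yes (BFS from 1 visits [1, 4, 10, 2, 3, 6, 7, 9, 12, 8, 11, 5] — all 12 vertices reached)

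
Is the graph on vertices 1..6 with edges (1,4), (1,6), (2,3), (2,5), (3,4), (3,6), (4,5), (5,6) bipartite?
Yes. Partition: {1, 3, 5}, {2, 4, 6}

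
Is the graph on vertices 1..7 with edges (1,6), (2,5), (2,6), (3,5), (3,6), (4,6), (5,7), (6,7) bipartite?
Yes. Partition: {1, 2, 3, 4, 7}, {5, 6}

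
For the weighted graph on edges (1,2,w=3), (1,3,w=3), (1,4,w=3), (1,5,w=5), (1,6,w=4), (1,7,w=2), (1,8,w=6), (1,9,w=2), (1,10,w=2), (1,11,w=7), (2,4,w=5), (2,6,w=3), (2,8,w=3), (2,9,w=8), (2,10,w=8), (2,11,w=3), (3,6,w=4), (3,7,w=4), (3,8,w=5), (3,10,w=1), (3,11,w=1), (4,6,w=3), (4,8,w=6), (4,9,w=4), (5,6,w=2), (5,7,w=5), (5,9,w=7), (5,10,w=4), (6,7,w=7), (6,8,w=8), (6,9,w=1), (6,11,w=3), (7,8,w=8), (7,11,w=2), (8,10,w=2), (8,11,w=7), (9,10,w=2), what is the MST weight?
19 (MST edges: (1,2,w=3), (1,4,w=3), (1,7,w=2), (1,9,w=2), (1,10,w=2), (3,10,w=1), (3,11,w=1), (5,6,w=2), (6,9,w=1), (8,10,w=2); sum of weights 3 + 3 + 2 + 2 + 2 + 1 + 1 + 2 + 1 + 2 = 19)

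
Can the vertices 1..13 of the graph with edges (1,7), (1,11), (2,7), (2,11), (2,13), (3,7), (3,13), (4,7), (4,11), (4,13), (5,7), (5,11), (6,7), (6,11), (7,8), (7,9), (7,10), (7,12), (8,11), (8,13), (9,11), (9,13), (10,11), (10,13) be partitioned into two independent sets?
Yes. Partition: {1, 2, 3, 4, 5, 6, 8, 9, 10, 12}, {7, 11, 13}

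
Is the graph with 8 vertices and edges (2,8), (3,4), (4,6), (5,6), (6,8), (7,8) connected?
No, it has 2 components: {1}, {2, 3, 4, 5, 6, 7, 8}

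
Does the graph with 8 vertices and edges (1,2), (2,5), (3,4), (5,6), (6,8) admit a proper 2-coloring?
Yes. Partition: {1, 3, 5, 7, 8}, {2, 4, 6}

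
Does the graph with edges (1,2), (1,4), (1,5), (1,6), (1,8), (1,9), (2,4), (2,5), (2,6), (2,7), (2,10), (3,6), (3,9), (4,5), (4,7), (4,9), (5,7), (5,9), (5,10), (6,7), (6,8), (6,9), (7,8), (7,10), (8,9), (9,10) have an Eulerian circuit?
No (2 vertices have odd degree: {4, 9}; Eulerian circuit requires 0)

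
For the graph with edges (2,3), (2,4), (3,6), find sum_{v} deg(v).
6 (handshake: sum of degrees = 2|E| = 2 x 3 = 6)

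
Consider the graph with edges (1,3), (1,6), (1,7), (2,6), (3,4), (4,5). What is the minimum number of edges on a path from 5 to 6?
4 (path: 5 -> 4 -> 3 -> 1 -> 6, 4 edges)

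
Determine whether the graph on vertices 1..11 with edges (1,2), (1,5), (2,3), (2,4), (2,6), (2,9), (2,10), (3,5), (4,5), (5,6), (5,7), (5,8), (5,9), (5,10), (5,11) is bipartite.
Yes. Partition: {1, 3, 4, 6, 7, 8, 9, 10, 11}, {2, 5}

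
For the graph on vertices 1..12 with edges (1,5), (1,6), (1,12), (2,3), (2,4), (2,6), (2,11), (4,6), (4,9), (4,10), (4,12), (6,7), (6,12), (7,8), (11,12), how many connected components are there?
1 (components: {1, 2, 3, 4, 5, 6, 7, 8, 9, 10, 11, 12})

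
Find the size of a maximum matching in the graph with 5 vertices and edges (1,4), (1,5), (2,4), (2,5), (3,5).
2 (matching: (1,5), (2,4); upper bound floor(n/2) = floor(5/2) = 2)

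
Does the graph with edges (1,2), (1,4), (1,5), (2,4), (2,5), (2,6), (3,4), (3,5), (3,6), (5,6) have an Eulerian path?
No (4 vertices have odd degree: {1, 3, 4, 6}; Eulerian path requires 0 or 2)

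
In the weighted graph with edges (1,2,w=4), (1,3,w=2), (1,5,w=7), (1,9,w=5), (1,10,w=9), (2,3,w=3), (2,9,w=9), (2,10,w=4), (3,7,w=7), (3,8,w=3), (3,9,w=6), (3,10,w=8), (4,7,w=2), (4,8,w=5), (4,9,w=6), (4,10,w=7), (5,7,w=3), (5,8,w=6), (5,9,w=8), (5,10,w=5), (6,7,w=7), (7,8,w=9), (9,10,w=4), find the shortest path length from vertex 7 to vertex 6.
7 (path: 7 -> 6; weights 7 = 7)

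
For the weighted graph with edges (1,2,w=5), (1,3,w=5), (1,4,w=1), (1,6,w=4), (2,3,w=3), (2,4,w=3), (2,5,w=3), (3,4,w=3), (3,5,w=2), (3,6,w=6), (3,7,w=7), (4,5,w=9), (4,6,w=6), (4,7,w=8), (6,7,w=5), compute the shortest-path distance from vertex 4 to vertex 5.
5 (path: 4 -> 3 -> 5; weights 3 + 2 = 5)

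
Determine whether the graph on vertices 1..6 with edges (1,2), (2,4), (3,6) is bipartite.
Yes. Partition: {1, 3, 4, 5}, {2, 6}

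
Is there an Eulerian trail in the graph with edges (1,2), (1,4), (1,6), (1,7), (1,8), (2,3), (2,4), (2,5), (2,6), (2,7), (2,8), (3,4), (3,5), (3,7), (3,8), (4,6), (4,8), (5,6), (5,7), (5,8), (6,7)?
No (8 vertices have odd degree: {1, 2, 3, 4, 5, 6, 7, 8}; Eulerian path requires 0 or 2)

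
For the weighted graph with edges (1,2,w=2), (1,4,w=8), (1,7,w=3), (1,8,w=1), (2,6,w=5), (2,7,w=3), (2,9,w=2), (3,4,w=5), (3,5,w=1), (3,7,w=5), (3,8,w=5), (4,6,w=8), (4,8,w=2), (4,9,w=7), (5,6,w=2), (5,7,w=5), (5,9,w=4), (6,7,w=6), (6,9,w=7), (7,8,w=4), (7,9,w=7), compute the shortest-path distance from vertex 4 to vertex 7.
6 (path: 4 -> 8 -> 7; weights 2 + 4 = 6)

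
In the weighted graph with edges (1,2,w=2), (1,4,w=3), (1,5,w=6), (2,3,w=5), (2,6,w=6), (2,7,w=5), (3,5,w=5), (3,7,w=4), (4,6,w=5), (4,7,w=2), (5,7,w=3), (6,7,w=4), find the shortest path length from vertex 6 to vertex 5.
7 (path: 6 -> 7 -> 5; weights 4 + 3 = 7)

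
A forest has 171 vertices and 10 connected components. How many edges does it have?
161 (Each of the 10 component trees on V_i vertices has V_i - 1 edges; summing gives V - C = 171 - 10 = 161)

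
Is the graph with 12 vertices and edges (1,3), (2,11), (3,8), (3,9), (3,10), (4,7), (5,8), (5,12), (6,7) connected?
No, it has 3 components: {1, 3, 5, 8, 9, 10, 12}, {2, 11}, {4, 6, 7}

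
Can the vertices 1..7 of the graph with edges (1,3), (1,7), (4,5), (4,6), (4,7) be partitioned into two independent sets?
Yes. Partition: {1, 2, 4}, {3, 5, 6, 7}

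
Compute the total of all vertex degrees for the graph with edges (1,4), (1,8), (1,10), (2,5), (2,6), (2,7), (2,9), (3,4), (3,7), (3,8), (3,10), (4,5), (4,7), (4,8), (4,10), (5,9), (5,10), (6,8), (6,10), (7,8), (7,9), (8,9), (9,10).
46 (handshake: sum of degrees = 2|E| = 2 x 23 = 46)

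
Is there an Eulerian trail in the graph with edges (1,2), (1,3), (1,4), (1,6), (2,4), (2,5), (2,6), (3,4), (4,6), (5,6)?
Yes — and in fact it has an Eulerian circuit (the graph is connected and all 6 vertices have even degree)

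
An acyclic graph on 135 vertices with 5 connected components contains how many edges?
130 (Each of the 5 component trees on V_i vertices has V_i - 1 edges; summing gives V - C = 135 - 5 = 130)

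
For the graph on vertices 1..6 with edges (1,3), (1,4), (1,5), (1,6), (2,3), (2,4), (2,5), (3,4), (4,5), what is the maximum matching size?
3 (matching: (1,6), (2,3), (4,5); upper bound floor(n/2) = floor(6/2) = 3)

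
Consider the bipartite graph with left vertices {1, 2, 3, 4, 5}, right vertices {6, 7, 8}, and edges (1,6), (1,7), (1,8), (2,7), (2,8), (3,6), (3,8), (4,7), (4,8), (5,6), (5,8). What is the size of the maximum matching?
3 (matching: (1,8), (2,7), (3,6); upper bound min(|L|,|R|) = min(5,3) = 3)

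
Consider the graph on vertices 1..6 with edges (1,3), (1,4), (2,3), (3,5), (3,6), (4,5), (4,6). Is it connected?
Yes (BFS from 1 visits [1, 3, 4, 2, 5, 6] — all 6 vertices reached)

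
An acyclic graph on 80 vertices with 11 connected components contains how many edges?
69 (Each of the 11 component trees on V_i vertices has V_i - 1 edges; summing gives V - C = 80 - 11 = 69)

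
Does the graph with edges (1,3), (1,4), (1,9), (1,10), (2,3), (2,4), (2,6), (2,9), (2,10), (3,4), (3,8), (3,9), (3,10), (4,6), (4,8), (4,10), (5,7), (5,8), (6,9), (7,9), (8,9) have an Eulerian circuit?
No (2 vertices have odd degree: {2, 6}; Eulerian circuit requires 0)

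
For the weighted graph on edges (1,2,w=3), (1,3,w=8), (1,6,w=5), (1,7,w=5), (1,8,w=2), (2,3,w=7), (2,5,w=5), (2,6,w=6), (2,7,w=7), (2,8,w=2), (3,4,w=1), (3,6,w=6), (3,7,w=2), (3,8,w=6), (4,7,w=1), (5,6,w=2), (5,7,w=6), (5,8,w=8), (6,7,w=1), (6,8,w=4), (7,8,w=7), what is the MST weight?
13 (MST edges: (1,8,w=2), (2,8,w=2), (3,4,w=1), (4,7,w=1), (5,6,w=2), (6,7,w=1), (6,8,w=4); sum of weights 2 + 2 + 1 + 1 + 2 + 1 + 4 = 13)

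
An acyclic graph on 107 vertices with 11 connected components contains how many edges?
96 (Each of the 11 component trees on V_i vertices has V_i - 1 edges; summing gives V - C = 107 - 11 = 96)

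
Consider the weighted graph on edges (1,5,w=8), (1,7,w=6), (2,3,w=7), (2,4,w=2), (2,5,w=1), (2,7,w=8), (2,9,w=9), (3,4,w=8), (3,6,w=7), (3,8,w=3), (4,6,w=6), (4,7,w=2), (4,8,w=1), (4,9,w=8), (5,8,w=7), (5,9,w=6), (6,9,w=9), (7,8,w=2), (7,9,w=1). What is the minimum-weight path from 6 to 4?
6 (path: 6 -> 4; weights 6 = 6)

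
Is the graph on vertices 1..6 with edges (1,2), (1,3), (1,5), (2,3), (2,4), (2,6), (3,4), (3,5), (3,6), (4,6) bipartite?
No (odd cycle of length 3: 3 -> 1 -> 2 -> 3)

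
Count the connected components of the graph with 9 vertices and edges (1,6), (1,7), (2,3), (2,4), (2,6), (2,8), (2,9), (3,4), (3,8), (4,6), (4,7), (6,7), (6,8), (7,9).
2 (components: {1, 2, 3, 4, 6, 7, 8, 9}, {5})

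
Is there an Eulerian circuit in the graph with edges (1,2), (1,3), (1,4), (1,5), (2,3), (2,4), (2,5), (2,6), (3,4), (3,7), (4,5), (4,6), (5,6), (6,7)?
No (2 vertices have odd degree: {2, 4}; Eulerian circuit requires 0)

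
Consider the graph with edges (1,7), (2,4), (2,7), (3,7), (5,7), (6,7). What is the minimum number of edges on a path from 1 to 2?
2 (path: 1 -> 7 -> 2, 2 edges)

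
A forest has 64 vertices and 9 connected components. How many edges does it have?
55 (Each of the 9 component trees on V_i vertices has V_i - 1 edges; summing gives V - C = 64 - 9 = 55)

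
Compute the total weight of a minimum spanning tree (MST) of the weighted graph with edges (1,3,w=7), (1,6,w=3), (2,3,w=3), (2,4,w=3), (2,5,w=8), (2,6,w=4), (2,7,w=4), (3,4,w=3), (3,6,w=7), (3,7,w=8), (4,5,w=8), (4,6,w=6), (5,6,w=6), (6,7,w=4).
23 (MST edges: (1,6,w=3), (2,3,w=3), (2,4,w=3), (2,6,w=4), (2,7,w=4), (5,6,w=6); sum of weights 3 + 3 + 3 + 4 + 4 + 6 = 23)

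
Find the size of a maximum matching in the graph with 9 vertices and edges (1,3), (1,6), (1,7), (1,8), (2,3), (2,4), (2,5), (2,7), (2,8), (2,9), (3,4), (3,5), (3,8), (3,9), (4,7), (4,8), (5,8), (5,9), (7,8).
4 (matching: (1,6), (2,9), (3,4), (7,8); upper bound floor(n/2) = floor(9/2) = 4)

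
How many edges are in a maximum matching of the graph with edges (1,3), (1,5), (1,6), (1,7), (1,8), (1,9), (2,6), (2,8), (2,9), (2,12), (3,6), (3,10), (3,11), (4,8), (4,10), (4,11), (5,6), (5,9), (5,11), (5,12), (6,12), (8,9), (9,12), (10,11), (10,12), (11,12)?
6 (matching: (1,7), (2,6), (3,10), (4,8), (5,11), (9,12); upper bound floor(n/2) = floor(12/2) = 6)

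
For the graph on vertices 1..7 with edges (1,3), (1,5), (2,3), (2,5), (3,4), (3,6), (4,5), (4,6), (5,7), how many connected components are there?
1 (components: {1, 2, 3, 4, 5, 6, 7})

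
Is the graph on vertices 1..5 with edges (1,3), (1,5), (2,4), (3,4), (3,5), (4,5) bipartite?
No (odd cycle of length 3: 5 -> 1 -> 3 -> 5)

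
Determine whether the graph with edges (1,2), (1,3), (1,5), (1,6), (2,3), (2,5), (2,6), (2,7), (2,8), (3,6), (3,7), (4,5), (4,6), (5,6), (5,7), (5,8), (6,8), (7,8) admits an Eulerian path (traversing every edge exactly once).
Yes — and in fact it has an Eulerian circuit (the graph is connected and all 8 vertices have even degree)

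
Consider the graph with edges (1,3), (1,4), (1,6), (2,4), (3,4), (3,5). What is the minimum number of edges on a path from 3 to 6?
2 (path: 3 -> 1 -> 6, 2 edges)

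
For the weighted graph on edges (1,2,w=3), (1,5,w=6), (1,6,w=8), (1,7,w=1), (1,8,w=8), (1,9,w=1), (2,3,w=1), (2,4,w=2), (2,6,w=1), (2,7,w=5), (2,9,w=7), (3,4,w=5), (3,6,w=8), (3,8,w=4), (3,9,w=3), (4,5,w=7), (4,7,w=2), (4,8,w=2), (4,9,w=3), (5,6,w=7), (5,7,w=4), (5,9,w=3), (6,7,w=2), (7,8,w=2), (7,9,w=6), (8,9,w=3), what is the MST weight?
13 (MST edges: (1,7,w=1), (1,9,w=1), (2,3,w=1), (2,4,w=2), (2,6,w=1), (4,7,w=2), (4,8,w=2), (5,9,w=3); sum of weights 1 + 1 + 1 + 2 + 1 + 2 + 2 + 3 = 13)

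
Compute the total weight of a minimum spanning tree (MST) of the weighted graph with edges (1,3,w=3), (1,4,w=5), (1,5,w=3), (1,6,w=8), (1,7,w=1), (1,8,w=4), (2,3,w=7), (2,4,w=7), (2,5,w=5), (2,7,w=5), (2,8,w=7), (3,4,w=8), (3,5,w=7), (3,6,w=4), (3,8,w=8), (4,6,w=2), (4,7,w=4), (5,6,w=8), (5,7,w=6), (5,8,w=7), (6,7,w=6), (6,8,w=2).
20 (MST edges: (1,3,w=3), (1,5,w=3), (1,7,w=1), (1,8,w=4), (2,7,w=5), (4,6,w=2), (6,8,w=2); sum of weights 3 + 3 + 1 + 4 + 5 + 2 + 2 = 20)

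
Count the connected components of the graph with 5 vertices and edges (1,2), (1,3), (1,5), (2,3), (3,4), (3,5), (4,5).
1 (components: {1, 2, 3, 4, 5})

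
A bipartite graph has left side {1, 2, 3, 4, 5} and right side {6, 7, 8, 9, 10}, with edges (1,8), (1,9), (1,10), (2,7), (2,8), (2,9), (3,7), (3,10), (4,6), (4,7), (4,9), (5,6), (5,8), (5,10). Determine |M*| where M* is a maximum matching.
5 (matching: (1,10), (2,9), (3,7), (4,6), (5,8); upper bound min(|L|,|R|) = min(5,5) = 5)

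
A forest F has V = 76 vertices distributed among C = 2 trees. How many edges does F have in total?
74 (Each of the 2 component trees on V_i vertices has V_i - 1 edges; summing gives V - C = 76 - 2 = 74)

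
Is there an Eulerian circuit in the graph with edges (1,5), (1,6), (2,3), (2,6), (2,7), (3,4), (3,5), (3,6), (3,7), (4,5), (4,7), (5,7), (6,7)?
No (4 vertices have odd degree: {2, 3, 4, 7}; Eulerian circuit requires 0)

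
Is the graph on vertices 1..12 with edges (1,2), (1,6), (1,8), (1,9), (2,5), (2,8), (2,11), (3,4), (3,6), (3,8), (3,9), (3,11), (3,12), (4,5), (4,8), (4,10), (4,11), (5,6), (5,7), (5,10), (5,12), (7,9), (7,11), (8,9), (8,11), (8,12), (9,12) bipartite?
No (odd cycle of length 3: 9 -> 1 -> 8 -> 9)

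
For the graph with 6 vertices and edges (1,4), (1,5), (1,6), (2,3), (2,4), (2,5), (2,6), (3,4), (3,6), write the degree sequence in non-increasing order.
[4, 3, 3, 3, 3, 2] (degrees: deg(1)=3, deg(2)=4, deg(3)=3, deg(4)=3, deg(5)=2, deg(6)=3)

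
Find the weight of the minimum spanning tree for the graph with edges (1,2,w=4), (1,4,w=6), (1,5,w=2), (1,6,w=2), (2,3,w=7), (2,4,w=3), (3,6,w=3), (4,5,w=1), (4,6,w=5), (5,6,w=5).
11 (MST edges: (1,5,w=2), (1,6,w=2), (2,4,w=3), (3,6,w=3), (4,5,w=1); sum of weights 2 + 2 + 3 + 3 + 1 = 11)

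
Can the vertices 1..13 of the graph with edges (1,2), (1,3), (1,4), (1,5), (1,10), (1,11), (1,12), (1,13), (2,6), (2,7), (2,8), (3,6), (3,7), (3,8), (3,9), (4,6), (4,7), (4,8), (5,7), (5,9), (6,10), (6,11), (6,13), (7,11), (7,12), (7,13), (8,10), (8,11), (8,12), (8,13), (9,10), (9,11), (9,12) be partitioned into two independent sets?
Yes. Partition: {1, 6, 7, 8, 9}, {2, 3, 4, 5, 10, 11, 12, 13}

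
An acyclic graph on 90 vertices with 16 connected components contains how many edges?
74 (Each of the 16 component trees on V_i vertices has V_i - 1 edges; summing gives V - C = 90 - 16 = 74)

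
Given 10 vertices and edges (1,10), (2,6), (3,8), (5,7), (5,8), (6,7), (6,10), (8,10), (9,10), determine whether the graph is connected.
No, it has 2 components: {1, 2, 3, 5, 6, 7, 8, 9, 10}, {4}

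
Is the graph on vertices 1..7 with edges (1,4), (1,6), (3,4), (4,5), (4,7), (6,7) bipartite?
Yes. Partition: {1, 2, 3, 5, 7}, {4, 6}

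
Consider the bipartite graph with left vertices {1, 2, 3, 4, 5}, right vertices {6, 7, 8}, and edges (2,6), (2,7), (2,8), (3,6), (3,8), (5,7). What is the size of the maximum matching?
3 (matching: (2,8), (3,6), (5,7); upper bound min(|L|,|R|) = min(5,3) = 3)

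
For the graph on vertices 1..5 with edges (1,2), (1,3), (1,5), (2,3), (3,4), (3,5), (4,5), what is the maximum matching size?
2 (matching: (2,3), (4,5); upper bound floor(n/2) = floor(5/2) = 2)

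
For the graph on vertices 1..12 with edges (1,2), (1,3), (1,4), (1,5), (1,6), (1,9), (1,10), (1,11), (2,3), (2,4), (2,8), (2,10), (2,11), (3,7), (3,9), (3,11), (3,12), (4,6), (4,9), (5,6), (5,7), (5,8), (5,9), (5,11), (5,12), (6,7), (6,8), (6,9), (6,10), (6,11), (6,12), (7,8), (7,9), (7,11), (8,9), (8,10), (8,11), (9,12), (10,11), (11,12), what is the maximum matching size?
6 (matching: (1,4), (2,10), (3,9), (5,11), (6,12), (7,8); upper bound floor(n/2) = floor(12/2) = 6)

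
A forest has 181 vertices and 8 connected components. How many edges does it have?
173 (Each of the 8 component trees on V_i vertices has V_i - 1 edges; summing gives V - C = 181 - 8 = 173)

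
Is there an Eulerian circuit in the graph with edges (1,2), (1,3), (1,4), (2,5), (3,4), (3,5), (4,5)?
No (4 vertices have odd degree: {1, 3, 4, 5}; Eulerian circuit requires 0)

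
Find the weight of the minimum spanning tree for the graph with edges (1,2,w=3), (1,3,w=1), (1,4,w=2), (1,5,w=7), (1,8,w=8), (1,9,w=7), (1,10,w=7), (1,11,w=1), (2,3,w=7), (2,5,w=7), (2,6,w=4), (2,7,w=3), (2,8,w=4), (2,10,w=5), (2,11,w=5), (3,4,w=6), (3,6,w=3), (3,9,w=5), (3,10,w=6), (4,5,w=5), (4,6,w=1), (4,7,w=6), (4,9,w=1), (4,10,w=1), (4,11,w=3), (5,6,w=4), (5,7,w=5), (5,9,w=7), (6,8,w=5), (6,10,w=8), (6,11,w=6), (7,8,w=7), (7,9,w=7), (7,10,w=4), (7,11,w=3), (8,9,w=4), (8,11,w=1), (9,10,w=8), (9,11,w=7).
18 (MST edges: (1,2,w=3), (1,3,w=1), (1,4,w=2), (1,11,w=1), (2,7,w=3), (4,6,w=1), (4,9,w=1), (4,10,w=1), (5,6,w=4), (8,11,w=1); sum of weights 3 + 1 + 2 + 1 + 3 + 1 + 1 + 1 + 4 + 1 = 18)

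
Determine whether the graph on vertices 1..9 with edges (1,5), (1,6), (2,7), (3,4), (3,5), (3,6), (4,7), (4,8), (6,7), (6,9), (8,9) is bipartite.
No (odd cycle of length 5: 4 -> 7 -> 6 -> 9 -> 8 -> 4)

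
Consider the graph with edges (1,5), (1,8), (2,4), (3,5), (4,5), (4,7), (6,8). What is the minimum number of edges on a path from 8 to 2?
4 (path: 8 -> 1 -> 5 -> 4 -> 2, 4 edges)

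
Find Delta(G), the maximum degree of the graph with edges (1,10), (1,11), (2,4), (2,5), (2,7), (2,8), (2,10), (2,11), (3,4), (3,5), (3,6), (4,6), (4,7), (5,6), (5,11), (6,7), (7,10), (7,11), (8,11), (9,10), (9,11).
6 (attained at vertices 2, 11)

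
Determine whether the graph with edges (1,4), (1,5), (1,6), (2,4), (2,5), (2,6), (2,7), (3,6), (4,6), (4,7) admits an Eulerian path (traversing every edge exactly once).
Yes (the graph is connected and exactly 2 vertices have odd degree: {1, 3}; any Eulerian path must start and end at those)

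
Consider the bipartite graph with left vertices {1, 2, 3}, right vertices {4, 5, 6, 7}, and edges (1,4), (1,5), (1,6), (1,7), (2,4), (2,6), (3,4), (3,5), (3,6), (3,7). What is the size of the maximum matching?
3 (matching: (1,7), (2,6), (3,5); upper bound min(|L|,|R|) = min(3,4) = 3)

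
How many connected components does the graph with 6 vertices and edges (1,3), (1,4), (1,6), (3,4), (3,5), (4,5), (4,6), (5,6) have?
2 (components: {1, 3, 4, 5, 6}, {2})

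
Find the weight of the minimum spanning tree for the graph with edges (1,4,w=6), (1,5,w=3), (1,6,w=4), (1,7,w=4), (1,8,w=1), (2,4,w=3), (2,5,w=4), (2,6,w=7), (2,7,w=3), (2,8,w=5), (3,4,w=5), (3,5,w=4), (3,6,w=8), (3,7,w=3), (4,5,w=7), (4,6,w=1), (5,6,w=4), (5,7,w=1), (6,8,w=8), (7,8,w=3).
15 (MST edges: (1,5,w=3), (1,8,w=1), (2,4,w=3), (2,7,w=3), (3,7,w=3), (4,6,w=1), (5,7,w=1); sum of weights 3 + 1 + 3 + 3 + 3 + 1 + 1 = 15)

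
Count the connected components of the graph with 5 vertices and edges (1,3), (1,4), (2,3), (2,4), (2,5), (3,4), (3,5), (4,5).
1 (components: {1, 2, 3, 4, 5})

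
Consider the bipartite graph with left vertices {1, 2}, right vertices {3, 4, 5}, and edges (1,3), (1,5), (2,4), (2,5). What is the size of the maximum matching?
2 (matching: (1,5), (2,4); upper bound min(|L|,|R|) = min(2,3) = 2)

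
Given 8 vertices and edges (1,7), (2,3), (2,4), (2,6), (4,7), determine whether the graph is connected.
No, it has 3 components: {1, 2, 3, 4, 6, 7}, {5}, {8}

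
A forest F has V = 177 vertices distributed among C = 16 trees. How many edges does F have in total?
161 (Each of the 16 component trees on V_i vertices has V_i - 1 edges; summing gives V - C = 177 - 16 = 161)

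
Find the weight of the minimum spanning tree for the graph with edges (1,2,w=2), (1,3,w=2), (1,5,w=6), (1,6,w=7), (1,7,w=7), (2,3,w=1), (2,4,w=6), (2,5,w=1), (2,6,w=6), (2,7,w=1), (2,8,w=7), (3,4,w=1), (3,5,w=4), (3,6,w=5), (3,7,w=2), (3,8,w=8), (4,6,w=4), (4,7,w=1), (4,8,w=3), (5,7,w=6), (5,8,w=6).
13 (MST edges: (1,3,w=2), (2,3,w=1), (2,5,w=1), (2,7,w=1), (3,4,w=1), (4,6,w=4), (4,8,w=3); sum of weights 2 + 1 + 1 + 1 + 1 + 4 + 3 = 13)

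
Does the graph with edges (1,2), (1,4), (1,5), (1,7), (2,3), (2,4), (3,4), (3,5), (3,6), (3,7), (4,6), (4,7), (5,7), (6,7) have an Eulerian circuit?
No (6 vertices have odd degree: {2, 3, 4, 5, 6, 7}; Eulerian circuit requires 0)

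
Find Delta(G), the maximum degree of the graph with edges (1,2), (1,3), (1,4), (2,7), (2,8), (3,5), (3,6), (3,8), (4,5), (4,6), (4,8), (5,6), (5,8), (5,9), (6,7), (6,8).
5 (attained at vertices 5, 6, 8)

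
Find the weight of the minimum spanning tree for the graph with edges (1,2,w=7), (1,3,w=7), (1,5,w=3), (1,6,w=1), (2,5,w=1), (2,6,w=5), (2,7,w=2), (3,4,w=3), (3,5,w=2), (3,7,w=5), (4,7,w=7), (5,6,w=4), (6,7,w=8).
12 (MST edges: (1,5,w=3), (1,6,w=1), (2,5,w=1), (2,7,w=2), (3,4,w=3), (3,5,w=2); sum of weights 3 + 1 + 1 + 2 + 3 + 2 = 12)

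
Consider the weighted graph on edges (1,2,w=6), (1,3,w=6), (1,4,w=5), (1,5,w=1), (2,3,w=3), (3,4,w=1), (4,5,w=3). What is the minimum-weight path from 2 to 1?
6 (path: 2 -> 1; weights 6 = 6)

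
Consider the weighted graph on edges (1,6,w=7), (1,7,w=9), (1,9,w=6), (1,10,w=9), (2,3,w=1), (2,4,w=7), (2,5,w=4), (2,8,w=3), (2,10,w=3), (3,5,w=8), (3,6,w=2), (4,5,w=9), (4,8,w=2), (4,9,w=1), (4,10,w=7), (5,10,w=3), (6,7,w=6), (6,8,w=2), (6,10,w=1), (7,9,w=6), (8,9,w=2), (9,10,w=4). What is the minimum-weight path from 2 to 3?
1 (path: 2 -> 3; weights 1 = 1)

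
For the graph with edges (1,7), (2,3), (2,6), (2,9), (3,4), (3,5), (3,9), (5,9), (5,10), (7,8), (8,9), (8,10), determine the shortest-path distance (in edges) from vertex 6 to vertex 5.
3 (path: 6 -> 2 -> 3 -> 5, 3 edges)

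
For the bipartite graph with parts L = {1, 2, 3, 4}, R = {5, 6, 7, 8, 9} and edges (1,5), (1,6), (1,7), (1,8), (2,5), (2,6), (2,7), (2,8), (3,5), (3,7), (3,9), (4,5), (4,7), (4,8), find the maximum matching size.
4 (matching: (1,8), (2,6), (3,9), (4,7); upper bound min(|L|,|R|) = min(4,5) = 4)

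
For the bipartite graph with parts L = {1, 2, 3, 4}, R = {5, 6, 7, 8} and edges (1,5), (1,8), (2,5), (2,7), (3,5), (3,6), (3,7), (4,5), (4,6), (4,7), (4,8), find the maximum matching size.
4 (matching: (1,8), (2,7), (3,6), (4,5); upper bound min(|L|,|R|) = min(4,4) = 4)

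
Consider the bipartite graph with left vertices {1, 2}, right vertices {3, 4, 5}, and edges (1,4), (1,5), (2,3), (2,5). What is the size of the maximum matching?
2 (matching: (1,4), (2,5); upper bound min(|L|,|R|) = min(2,3) = 2)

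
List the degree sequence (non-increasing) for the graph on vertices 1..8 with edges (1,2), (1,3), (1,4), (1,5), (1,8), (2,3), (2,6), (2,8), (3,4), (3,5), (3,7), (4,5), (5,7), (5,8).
[5, 5, 5, 4, 3, 3, 2, 1] (degrees: deg(1)=5, deg(2)=4, deg(3)=5, deg(4)=3, deg(5)=5, deg(6)=1, deg(7)=2, deg(8)=3)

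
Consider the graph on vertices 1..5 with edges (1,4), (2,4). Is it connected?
No, it has 3 components: {1, 2, 4}, {3}, {5}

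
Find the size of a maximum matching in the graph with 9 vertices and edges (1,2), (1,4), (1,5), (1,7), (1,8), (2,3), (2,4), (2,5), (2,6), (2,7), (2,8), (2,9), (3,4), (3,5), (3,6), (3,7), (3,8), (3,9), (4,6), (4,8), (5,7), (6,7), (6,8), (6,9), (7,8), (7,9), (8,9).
4 (matching: (1,8), (2,5), (3,6), (7,9); upper bound floor(n/2) = floor(9/2) = 4)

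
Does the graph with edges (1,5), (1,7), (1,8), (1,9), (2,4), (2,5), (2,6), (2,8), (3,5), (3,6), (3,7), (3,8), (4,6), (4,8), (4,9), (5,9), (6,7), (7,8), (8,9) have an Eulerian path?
Yes — and in fact it has an Eulerian circuit (the graph is connected and all 9 vertices have even degree)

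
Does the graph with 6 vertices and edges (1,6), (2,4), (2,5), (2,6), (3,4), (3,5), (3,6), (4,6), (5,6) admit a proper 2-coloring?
No (odd cycle of length 3: 2 -> 6 -> 4 -> 2)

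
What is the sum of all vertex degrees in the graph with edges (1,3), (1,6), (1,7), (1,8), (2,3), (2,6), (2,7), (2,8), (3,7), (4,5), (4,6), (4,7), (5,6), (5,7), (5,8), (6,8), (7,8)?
34 (handshake: sum of degrees = 2|E| = 2 x 17 = 34)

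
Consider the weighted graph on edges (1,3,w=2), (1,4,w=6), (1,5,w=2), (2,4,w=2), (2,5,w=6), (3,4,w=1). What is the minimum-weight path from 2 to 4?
2 (path: 2 -> 4; weights 2 = 2)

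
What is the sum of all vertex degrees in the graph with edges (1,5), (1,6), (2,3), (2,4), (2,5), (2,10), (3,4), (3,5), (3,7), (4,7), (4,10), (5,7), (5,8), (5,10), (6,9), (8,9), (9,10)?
34 (handshake: sum of degrees = 2|E| = 2 x 17 = 34)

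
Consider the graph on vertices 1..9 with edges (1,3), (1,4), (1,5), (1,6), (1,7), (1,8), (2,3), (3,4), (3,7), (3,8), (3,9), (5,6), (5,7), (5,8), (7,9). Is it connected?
Yes (BFS from 1 visits [1, 3, 4, 5, 6, 7, 8, 2, 9] — all 9 vertices reached)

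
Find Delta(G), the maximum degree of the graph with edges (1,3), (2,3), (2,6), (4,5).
2 (attained at vertices 2, 3)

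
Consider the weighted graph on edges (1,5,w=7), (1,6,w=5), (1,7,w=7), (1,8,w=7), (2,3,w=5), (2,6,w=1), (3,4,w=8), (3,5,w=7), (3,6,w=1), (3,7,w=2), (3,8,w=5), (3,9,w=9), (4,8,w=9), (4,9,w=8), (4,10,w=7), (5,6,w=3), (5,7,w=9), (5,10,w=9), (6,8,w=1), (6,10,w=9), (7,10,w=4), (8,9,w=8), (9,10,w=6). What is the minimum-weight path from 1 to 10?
11 (path: 1 -> 7 -> 10; weights 7 + 4 = 11)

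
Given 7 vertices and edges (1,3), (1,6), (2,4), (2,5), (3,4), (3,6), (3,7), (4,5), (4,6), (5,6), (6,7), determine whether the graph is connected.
Yes (BFS from 1 visits [1, 3, 6, 4, 7, 5, 2] — all 7 vertices reached)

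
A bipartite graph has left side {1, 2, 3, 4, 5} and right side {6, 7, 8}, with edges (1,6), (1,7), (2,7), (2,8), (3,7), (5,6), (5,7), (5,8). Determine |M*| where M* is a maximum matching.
3 (matching: (1,7), (2,8), (5,6); upper bound min(|L|,|R|) = min(5,3) = 3)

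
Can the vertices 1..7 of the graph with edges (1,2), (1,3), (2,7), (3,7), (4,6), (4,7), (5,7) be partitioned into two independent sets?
Yes. Partition: {1, 6, 7}, {2, 3, 4, 5}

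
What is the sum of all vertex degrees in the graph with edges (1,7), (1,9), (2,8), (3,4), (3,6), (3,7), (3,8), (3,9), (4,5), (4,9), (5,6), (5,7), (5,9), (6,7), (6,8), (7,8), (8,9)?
34 (handshake: sum of degrees = 2|E| = 2 x 17 = 34)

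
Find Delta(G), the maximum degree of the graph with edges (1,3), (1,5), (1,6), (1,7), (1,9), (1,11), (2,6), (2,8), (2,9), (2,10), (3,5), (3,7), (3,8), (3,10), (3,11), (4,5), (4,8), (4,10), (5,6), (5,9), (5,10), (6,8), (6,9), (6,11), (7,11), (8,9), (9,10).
6 (attained at vertices 1, 3, 5, 6, 9)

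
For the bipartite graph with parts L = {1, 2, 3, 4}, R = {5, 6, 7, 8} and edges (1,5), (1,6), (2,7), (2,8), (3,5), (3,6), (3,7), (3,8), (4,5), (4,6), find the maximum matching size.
4 (matching: (1,6), (2,8), (3,7), (4,5); upper bound min(|L|,|R|) = min(4,4) = 4)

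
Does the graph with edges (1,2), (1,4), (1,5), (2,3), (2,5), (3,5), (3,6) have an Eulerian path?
No (6 vertices have odd degree: {1, 2, 3, 4, 5, 6}; Eulerian path requires 0 or 2)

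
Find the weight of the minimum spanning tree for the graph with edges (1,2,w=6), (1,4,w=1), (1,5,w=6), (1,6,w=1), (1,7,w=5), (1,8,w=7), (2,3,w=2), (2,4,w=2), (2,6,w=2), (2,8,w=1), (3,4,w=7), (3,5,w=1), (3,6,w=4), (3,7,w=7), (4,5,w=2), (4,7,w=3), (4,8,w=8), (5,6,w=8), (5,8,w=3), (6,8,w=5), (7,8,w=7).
11 (MST edges: (1,4,w=1), (1,6,w=1), (2,3,w=2), (2,4,w=2), (2,8,w=1), (3,5,w=1), (4,7,w=3); sum of weights 1 + 1 + 2 + 2 + 1 + 1 + 3 = 11)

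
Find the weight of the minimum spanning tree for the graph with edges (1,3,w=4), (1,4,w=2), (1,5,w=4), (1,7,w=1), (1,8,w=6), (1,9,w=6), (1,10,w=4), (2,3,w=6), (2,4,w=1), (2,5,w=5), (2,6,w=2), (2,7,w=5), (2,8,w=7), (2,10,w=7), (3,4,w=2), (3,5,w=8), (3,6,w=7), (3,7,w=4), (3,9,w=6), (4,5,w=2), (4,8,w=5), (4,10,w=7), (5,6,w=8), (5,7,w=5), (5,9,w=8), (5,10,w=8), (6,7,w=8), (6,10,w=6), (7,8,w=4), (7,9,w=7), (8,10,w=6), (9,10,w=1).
19 (MST edges: (1,4,w=2), (1,7,w=1), (1,10,w=4), (2,4,w=1), (2,6,w=2), (3,4,w=2), (4,5,w=2), (7,8,w=4), (9,10,w=1); sum of weights 2 + 1 + 4 + 1 + 2 + 2 + 2 + 4 + 1 = 19)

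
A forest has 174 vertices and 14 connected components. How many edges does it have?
160 (Each of the 14 component trees on V_i vertices has V_i - 1 edges; summing gives V - C = 174 - 14 = 160)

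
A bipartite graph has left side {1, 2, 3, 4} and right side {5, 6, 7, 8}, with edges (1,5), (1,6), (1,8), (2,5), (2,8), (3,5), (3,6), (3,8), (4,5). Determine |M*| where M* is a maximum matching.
3 (matching: (1,8), (2,5), (3,6); upper bound min(|L|,|R|) = min(4,4) = 4)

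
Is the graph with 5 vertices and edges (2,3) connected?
No, it has 4 components: {1}, {2, 3}, {4}, {5}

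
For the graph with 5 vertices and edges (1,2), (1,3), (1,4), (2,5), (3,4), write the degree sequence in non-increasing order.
[3, 2, 2, 2, 1] (degrees: deg(1)=3, deg(2)=2, deg(3)=2, deg(4)=2, deg(5)=1)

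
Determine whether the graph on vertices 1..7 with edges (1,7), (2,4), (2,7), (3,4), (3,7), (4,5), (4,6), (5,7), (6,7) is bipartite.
Yes. Partition: {1, 2, 3, 5, 6}, {4, 7}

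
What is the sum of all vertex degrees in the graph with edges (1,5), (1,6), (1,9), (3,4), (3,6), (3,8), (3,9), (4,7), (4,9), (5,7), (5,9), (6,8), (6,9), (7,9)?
28 (handshake: sum of degrees = 2|E| = 2 x 14 = 28)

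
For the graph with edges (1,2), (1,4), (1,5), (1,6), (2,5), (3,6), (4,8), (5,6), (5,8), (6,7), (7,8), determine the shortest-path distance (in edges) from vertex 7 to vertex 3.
2 (path: 7 -> 6 -> 3, 2 edges)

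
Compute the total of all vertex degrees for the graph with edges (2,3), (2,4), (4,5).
6 (handshake: sum of degrees = 2|E| = 2 x 3 = 6)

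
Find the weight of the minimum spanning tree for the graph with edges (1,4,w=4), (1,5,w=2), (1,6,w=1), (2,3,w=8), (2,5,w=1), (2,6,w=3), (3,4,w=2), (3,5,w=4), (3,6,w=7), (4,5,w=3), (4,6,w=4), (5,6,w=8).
9 (MST edges: (1,5,w=2), (1,6,w=1), (2,5,w=1), (3,4,w=2), (4,5,w=3); sum of weights 2 + 1 + 1 + 2 + 3 = 9)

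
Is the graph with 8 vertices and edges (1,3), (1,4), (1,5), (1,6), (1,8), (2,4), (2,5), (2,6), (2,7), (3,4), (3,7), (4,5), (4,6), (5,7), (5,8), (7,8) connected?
Yes (BFS from 1 visits [1, 3, 4, 5, 6, 8, 7, 2] — all 8 vertices reached)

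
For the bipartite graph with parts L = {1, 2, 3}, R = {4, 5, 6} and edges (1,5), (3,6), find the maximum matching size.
2 (matching: (1,5), (3,6); upper bound min(|L|,|R|) = min(3,3) = 3)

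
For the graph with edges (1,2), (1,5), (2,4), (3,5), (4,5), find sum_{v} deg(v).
10 (handshake: sum of degrees = 2|E| = 2 x 5 = 10)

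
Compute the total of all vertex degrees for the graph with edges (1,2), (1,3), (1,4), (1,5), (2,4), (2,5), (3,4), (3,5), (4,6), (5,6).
20 (handshake: sum of degrees = 2|E| = 2 x 10 = 20)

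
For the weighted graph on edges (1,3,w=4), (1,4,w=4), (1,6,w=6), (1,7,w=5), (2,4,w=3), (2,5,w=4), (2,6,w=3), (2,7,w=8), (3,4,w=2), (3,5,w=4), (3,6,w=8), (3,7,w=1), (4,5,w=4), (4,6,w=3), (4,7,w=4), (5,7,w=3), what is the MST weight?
16 (MST edges: (1,3,w=4), (2,4,w=3), (2,6,w=3), (3,4,w=2), (3,7,w=1), (5,7,w=3); sum of weights 4 + 3 + 3 + 2 + 1 + 3 = 16)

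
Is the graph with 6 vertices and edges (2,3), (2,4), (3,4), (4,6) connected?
No, it has 3 components: {1}, {2, 3, 4, 6}, {5}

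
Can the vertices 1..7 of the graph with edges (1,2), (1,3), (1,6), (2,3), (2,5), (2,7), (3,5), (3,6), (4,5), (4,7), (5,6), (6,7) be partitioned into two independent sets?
No (odd cycle of length 3: 3 -> 1 -> 6 -> 3)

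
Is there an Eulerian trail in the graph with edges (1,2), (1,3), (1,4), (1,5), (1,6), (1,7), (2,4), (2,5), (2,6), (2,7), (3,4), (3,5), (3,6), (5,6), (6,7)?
No (4 vertices have odd degree: {2, 4, 6, 7}; Eulerian path requires 0 or 2)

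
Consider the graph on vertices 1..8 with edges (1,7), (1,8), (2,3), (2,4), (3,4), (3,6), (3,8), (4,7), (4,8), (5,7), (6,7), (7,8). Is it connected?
Yes (BFS from 1 visits [1, 7, 8, 4, 5, 6, 3, 2] — all 8 vertices reached)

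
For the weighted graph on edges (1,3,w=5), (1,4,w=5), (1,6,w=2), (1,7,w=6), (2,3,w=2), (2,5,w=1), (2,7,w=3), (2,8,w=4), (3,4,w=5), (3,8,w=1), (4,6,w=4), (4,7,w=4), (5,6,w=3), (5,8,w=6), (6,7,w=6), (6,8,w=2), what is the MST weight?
15 (MST edges: (1,6,w=2), (2,3,w=2), (2,5,w=1), (2,7,w=3), (3,8,w=1), (4,6,w=4), (6,8,w=2); sum of weights 2 + 2 + 1 + 3 + 1 + 4 + 2 = 15)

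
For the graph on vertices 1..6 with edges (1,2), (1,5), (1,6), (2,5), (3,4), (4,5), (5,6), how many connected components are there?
1 (components: {1, 2, 3, 4, 5, 6})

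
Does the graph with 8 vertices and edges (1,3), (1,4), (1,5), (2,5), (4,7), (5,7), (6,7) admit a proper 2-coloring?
Yes. Partition: {1, 2, 7, 8}, {3, 4, 5, 6}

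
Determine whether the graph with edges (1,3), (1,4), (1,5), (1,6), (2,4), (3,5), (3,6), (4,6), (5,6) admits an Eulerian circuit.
No (4 vertices have odd degree: {2, 3, 4, 5}; Eulerian circuit requires 0)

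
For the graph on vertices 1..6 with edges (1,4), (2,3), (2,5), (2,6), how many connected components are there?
2 (components: {1, 4}, {2, 3, 5, 6})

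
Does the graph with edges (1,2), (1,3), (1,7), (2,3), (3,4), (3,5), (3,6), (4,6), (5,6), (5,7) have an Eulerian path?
No (4 vertices have odd degree: {1, 3, 5, 6}; Eulerian path requires 0 or 2)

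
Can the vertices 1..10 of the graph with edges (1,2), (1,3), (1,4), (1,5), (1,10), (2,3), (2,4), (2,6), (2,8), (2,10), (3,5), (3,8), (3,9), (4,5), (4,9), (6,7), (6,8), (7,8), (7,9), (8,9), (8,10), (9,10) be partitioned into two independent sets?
No (odd cycle of length 3: 3 -> 1 -> 2 -> 3)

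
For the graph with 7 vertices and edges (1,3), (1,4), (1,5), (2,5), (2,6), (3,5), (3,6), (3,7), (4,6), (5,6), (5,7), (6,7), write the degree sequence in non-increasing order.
[5, 5, 4, 3, 3, 2, 2] (degrees: deg(1)=3, deg(2)=2, deg(3)=4, deg(4)=2, deg(5)=5, deg(6)=5, deg(7)=3)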